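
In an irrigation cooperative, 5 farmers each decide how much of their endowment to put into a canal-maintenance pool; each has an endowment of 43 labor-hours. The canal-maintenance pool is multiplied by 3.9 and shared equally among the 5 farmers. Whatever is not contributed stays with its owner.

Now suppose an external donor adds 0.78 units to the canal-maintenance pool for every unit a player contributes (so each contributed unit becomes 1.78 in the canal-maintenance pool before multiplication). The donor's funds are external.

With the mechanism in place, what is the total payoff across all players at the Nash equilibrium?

1492.53 labor-hours

The effective private return per unit is now 3.9 × 1.78 / 5 = 1.3884 > 1, so every player's dominant strategy flips to full contribution.
So the Nash equilibrium is full contribution by all 5; the group earns 3.9 × 1.78 × 215 = 1492.53.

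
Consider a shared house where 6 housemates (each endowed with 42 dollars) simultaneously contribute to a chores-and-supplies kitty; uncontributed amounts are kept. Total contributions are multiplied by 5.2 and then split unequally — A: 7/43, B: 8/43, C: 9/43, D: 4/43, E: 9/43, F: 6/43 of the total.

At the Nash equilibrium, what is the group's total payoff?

A player with share s gets back 5.2·s per unit contributed, so full contribution is dominant for anyone with s > 1/5.2 = 0.1923 and zero contribution is dominant for anyone below.
C and E clear that bar, contributing 42 each; the remaining 4 contribute 0. Total contributed: 84.
The chores-and-supplies kitty pays out 5.2 × 84 = 436.80 in total (split across the unequal shares, but the aggregate is all that matters for the group sum).
The 4 free-riders keep 42 each, adding 168. Group total = 168 + 436.80 = 604.80.

604.80 dollars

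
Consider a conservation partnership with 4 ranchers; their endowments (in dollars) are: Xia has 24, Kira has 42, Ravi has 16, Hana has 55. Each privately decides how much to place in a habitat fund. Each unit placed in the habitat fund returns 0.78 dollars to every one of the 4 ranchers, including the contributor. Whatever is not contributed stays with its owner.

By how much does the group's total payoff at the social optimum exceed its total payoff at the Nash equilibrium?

290.44 dollars

The private return per contributed unit is 0.78 < 1 for everyone, so the Nash equilibrium is zero contribution and the group total is Σ E_j = 24 + 42 + 16 + 55 = 137.
Each contributed unit returns 3.120 to the group, so the social optimum is full contribution by everyone: group total = 3.120 × 137 = 427.44.
Efficiency loss = (3.120 − 1) × 137 = 290.44.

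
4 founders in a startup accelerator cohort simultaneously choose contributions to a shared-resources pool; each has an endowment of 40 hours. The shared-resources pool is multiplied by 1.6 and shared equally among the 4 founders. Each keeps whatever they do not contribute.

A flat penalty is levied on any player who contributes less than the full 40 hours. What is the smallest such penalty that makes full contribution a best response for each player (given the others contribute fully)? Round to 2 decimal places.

Given the others contribute fully, the best deviation is to contribute 0 (any partial contribution still incurs the fine and gives up units whose private return 0.4000 is below 1).
Deviating from 40 to 0 saves 40 hours but forfeits the deviator's share of the drop in the shared-resources pool: 1.6/4 × 40 = 16.00.
So the deviation gain is 40 − 16.00 = 24.00, and the fine must be at least 24.00 hours to wipe it out.

24.00 hours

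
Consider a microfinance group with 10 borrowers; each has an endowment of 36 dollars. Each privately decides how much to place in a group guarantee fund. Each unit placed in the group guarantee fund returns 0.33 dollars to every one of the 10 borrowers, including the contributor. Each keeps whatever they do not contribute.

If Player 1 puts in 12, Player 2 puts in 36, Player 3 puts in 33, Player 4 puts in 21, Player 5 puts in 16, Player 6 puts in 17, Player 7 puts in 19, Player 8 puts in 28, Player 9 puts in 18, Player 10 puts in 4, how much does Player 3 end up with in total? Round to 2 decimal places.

Total contributed: 12 + 36 + 33 + 21 + 16 + 17 + 19 + 28 + 18 + 4 = 204.
Each receives 0.33 × 204 = 67.32 from the group guarantee fund.
Player 3 keeps 36 − 33 = 3, so Player 3's payoff is 3 + 67.32 = 70.32.

70.32 dollars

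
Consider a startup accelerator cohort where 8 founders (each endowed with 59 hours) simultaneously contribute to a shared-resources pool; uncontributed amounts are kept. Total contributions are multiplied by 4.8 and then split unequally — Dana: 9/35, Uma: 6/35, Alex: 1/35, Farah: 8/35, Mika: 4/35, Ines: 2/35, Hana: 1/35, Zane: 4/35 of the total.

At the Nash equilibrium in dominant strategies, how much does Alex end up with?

75.18 hours

For player j, contributing a unit is worthwhile iff 4.8 × (j's share) ≥ 1, i.e. iff j's share is at least 0.2083.
Dana and Farah are above the threshold, contributing 59 each; the remaining 6 contribute 0. Total contributed: 118.
Alex keeps 59 and receives 4.8 × 118 × 1/35 = 16.18 from the shared-resources pool, for a payoff of 75.18.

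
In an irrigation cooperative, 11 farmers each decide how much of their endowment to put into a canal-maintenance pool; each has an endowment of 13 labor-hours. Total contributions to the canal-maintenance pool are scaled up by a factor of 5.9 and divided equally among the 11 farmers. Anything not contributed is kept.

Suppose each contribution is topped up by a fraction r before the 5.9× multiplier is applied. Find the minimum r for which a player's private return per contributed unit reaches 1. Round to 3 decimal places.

With matching at rate r, one contributed unit becomes (1 + r) in the canal-maintenance pool and returns 5.9 × (1 + r) / 11 to the contributor.
Setting this equal to 1: 1 + r = 11/5.9 = 1.8644.
So the minimum matching rate is r = 1.8644 − 1 = 0.864.

0.864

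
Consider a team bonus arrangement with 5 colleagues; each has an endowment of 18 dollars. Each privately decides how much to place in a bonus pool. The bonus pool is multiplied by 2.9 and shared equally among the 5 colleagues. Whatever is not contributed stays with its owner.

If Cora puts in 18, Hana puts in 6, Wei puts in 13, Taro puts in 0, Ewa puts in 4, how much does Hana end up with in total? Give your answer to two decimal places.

35.78 dollars

Total contributed: 18 + 6 + 13 + 0 + 4 = 41.
Each receives 2.9 × 41 / 5 = 23.78 from the bonus pool.
Hana keeps 18 − 6 = 12, so Hana's payoff is 12 + 23.78 = 35.78.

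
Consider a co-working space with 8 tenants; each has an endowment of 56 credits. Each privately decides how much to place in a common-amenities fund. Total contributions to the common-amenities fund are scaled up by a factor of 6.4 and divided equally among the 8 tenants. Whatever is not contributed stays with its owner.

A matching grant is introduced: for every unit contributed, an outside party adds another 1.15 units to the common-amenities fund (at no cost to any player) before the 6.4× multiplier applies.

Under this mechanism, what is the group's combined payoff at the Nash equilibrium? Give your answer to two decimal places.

6164.48 credits

Under the mechanism each unit contributed yields 6.4 × 2.15 / 8 = 1.7200 back to its contributor per unit of net cost, which exceeds 1, making full contribution the dominant choice for everyone.
So the Nash equilibrium is full contribution by all 8; the group earns 6.4 × 2.15 × 448 = 6164.48.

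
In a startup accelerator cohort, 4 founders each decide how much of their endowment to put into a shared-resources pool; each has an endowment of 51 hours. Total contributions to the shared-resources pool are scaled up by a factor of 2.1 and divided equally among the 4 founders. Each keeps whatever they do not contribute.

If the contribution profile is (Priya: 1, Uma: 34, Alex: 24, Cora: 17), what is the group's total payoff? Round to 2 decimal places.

287.60 hours

Total contributed: 1 + 34 + 24 + 17 = 76; total kept: 4 × 51 − 76 = 128.
The shared-resources pool pays out 2.1 × 76 = 159.60 in aggregate.
Group total = 128 + 159.60 = 287.60.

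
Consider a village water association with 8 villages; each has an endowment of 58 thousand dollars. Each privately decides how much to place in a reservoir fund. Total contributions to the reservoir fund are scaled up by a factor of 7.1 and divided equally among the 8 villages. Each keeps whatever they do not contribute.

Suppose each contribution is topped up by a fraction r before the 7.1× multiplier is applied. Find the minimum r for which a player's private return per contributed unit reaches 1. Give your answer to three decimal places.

0.127

With matching at rate r, one contributed unit becomes (1 + r) in the reservoir fund and returns 7.1 × (1 + r) / 8 to the contributor.
Setting this equal to 1: 1 + r = 8/7.1 = 1.1268.
So the minimum matching rate is r = 1.1268 − 1 = 0.127.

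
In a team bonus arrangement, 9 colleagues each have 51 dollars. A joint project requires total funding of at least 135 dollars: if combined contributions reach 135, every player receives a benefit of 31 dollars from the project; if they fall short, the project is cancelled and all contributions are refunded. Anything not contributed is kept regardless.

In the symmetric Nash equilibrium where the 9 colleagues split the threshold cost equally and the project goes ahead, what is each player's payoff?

67 dollars

Equal share of the threshold: 135/9 = 15.
At this profile no one gains by cutting their contribution: any cut drops the total below 135, the project is cancelled, contributions are refunded, and the deviator ends with 51, which is less than 51 − 15 + 31 = 67. Contributing more than 15 just wastes the excess. So contributing exactly 15 is a best response.
Each player's payoff: 51 − 15 + 31 = 67.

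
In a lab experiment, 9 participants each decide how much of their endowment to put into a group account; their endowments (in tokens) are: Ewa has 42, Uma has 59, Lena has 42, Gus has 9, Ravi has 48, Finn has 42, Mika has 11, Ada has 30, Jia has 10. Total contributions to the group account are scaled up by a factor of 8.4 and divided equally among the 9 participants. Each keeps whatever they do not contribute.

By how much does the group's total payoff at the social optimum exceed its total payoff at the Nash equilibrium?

The private return per contributed unit is 8.4/9 = 0.9333 < 1 for every player regardless of endowment, so the Nash equilibrium is zero contribution and the group total is Σ E_j = 42 + 59 + 42 + 9 + 48 + 42 + 11 + 30 + 10 = 293.
Each contributed unit returns 8.400 to the group, so the social optimum is full contribution by everyone: group total = 8.400 × 293 = 2461.20.
Efficiency loss = (8.400 − 1) × 293 = 2168.20.

2168.20 tokens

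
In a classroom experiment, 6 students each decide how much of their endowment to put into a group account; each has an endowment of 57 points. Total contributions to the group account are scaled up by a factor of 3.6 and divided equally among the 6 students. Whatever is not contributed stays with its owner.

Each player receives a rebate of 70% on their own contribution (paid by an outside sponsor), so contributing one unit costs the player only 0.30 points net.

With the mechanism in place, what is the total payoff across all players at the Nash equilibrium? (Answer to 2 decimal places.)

1470.60 points

The effective private return per unit is now (3.6/6) / 0.30 = 2.0000 > 1, so every player's dominant strategy flips to full contribution.
So the Nash equilibrium is full contribution by all 6; the group earns 6 × (57 × 0.70 + 3.6 × 57) = 1470.60.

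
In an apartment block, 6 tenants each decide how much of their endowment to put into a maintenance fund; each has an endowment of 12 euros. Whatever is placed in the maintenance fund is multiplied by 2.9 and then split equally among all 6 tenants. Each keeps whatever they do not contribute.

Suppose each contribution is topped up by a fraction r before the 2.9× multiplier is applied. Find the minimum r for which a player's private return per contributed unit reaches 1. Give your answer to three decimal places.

1.069

With matching at rate r, one contributed unit becomes (1 + r) in the maintenance fund and returns 2.9 × (1 + r) / 6 to the contributor.
Setting this equal to 1: 1 + r = 6/2.9 = 2.0690.
So the minimum matching rate is r = 2.0690 − 1 = 1.069.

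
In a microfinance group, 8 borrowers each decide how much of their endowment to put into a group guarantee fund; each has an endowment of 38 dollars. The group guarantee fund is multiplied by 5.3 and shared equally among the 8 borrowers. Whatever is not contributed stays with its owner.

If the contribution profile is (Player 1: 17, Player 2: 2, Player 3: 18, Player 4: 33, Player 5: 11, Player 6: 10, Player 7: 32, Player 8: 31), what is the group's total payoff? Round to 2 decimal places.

966.20 dollars

Total contributed: 17 + 2 + 18 + 33 + 11 + 10 + 32 + 31 = 154; total kept: 8 × 38 − 154 = 150.
The group guarantee fund pays out 5.3 × 154 = 816.20 in aggregate.
Group total = 150 + 816.20 = 966.20.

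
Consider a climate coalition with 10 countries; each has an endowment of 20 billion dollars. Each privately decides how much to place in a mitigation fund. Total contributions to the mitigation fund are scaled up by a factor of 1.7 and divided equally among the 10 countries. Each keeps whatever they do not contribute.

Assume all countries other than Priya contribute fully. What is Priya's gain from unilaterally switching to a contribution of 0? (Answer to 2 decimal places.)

Switching from a contribution of 20 to 0 lets Priya keep an extra 20 billion dollars, but lowers the mitigation fund by 20, which costs Priya their own share of that drop: 1.7/10 × 20 = 3.40.
Net gain = 20 − 3.40 = 16.60. The private return per contributed unit (0.1700) is below 1, so free-riding is indeed the best response regardless of what the others do.

16.60 billion dollars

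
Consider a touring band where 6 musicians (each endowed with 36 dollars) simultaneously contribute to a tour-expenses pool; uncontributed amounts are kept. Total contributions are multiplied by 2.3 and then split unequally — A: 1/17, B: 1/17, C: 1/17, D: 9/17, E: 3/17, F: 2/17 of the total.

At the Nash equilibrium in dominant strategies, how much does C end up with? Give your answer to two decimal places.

Player j's private return per contributed unit is 2.3 × (j's share). Contributing is weakly dominant for j when that share is at least 1/2.3 = 0.4348, and contributing 0 is dominant otherwise.
D alone (share 9/17) is above the threshold, contributing 36; the remaining 5 contribute 0. Total contributed: 36.
C keeps 36 and receives 2.3 × 36 × 1/17 = 4.87 from the tour-expenses pool, for a payoff of 40.87.

40.87 dollars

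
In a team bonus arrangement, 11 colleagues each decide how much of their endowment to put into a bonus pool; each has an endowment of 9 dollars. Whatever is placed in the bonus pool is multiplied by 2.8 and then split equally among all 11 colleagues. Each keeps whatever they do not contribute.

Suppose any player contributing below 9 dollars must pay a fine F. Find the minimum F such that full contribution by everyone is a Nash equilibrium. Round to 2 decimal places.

6.71 dollars

Given the others contribute fully, the best deviation is to contribute 0 (any partial contribution still incurs the fine and gives up units whose private return 0.2545 is below 1).
Deviating from 9 to 0 saves 9 dollars but forfeits the deviator's share of the drop in the bonus pool: 2.8/11 × 9 = 2.29.
So the deviation gain is 9 − 2.29 = 6.71, and the fine must be at least 6.71 dollars to wipe it out.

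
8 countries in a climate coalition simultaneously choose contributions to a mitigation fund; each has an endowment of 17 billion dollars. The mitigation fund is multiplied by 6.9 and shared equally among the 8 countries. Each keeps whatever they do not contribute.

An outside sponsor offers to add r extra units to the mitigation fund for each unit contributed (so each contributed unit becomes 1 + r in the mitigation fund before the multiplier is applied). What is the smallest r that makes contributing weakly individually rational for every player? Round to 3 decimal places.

With matching at rate r, one contributed unit becomes (1 + r) in the mitigation fund and returns 6.9 × (1 + r) / 8 to the contributor.
Setting this equal to 1: 1 + r = 8/6.9 = 1.1594.
So the minimum matching rate is r = 1.1594 − 1 = 0.159.

0.159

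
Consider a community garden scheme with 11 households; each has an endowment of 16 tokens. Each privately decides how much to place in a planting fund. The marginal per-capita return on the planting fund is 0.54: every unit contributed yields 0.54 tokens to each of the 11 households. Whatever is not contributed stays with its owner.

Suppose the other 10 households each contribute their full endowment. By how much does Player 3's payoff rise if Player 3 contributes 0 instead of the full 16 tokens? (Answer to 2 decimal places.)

Switching from a contribution of 16 to 0 lets Player 3 keep an extra 16 tokens, but lowers the planting fund by 16, which costs Player 3 their own share of that drop: 0.54 × 16 = 8.64.
Net gain = 16 − 8.64 = 7.36. The private return per contributed unit (0.54) is below 1, so free-riding is indeed the best response regardless of what the others do.

7.36 tokens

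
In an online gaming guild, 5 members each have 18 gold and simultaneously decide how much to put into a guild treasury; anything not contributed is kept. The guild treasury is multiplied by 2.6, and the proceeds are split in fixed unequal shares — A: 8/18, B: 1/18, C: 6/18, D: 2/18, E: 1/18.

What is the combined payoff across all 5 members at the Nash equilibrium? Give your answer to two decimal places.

118.80 gold

Each unit j contributes comes back to j as 2.6 × (j's share), so j prefers to contribute only if that share exceeds 1/2.6 = 0.3846; otherwise keeping the unit dominates.
Only A (8/18) clears that bar, contributing 18; the remaining 4 contribute 0. Total contributed: 18.
The guild treasury pays out 2.6 × 18 = 46.80 in total (split across the unequal shares, but the aggregate is all that matters for the group sum).
The 4 free-riders keep 18 each, adding 72. Group total = 72 + 46.80 = 118.80.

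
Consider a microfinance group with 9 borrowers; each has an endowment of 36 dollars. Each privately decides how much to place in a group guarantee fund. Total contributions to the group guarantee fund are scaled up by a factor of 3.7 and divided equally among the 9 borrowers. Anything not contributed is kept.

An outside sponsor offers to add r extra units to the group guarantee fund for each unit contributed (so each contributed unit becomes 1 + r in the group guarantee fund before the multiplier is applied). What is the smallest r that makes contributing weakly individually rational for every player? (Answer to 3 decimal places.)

With matching at rate r, one contributed unit becomes (1 + r) in the group guarantee fund and returns 3.7 × (1 + r) / 9 to the contributor.
Setting this equal to 1: 1 + r = 9/3.7 = 2.4324.
So the minimum matching rate is r = 2.4324 − 1 = 1.432.

1.432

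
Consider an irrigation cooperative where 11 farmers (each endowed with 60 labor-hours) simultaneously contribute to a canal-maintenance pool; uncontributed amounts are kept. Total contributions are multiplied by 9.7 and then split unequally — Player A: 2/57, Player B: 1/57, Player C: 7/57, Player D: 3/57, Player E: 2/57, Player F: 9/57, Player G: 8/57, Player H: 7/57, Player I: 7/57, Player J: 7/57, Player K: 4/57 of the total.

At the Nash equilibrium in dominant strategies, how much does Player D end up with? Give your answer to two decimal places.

243.79 labor-hours

Each unit j contributes comes back to j as 9.7 × (j's share), so j prefers to contribute only if that share exceeds 1/9.7 = 0.1031; otherwise keeping the unit dominates.
Player C, Player F, Player G, Player H, Player I and Player J clear that bar, contributing 60 each; the remaining 5 contribute 0. Total contributed: 360.
Player D keeps 60 and receives 9.7 × 360 × 3/57 = 183.79 from the canal-maintenance pool, for a payoff of 243.79.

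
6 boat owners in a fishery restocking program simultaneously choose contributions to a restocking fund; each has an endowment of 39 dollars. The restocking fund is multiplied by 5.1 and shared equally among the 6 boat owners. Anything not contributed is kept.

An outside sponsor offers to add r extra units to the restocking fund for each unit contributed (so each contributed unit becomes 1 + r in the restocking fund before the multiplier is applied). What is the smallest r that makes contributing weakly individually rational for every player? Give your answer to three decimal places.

0.176

With matching at rate r, one contributed unit becomes (1 + r) in the restocking fund and returns 5.1 × (1 + r) / 6 to the contributor.
Setting this equal to 1: 1 + r = 6/5.1 = 1.1765.
So the minimum matching rate is r = 1.1765 − 1 = 0.176.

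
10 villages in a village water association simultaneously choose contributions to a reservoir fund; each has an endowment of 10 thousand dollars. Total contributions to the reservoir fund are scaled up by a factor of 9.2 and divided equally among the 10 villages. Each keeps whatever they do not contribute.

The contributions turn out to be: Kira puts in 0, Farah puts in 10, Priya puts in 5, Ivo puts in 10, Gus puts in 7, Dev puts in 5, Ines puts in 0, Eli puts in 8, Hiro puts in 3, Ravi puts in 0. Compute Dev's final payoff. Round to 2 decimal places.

49.16 thousand dollars

Total contributed: 0 + 10 + 5 + 10 + 7 + 5 + 0 + 8 + 3 + 0 = 48.
Each receives 9.2 × 48 / 10 = 44.16 from the reservoir fund.
Dev keeps 10 − 5 = 5, so Dev's payoff is 5 + 44.16 = 49.16.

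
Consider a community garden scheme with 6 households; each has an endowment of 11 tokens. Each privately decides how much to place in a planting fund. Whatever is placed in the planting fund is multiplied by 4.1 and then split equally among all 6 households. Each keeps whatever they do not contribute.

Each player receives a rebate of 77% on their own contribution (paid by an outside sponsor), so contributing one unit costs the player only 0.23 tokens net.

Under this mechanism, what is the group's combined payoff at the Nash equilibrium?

With the mechanism, a contributed unit returns (4.1/6) / 0.23 = 2.9710 per unit of net cost to the contributor — now above 1 — so contributing fully is weakly dominant for every player.
So the Nash equilibrium is full contribution by all 6; the group earns 6 × (11 × 0.77 + 4.1 × 11) = 321.42.

321.42 tokens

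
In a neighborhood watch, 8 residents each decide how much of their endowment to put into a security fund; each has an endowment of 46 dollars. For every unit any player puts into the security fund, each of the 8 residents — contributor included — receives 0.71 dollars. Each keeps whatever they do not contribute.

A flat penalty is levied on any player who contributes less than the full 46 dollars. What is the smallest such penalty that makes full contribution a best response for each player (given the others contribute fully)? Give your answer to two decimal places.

13.34 dollars

Given the others contribute fully, the best deviation is to contribute 0 (any partial contribution still incurs the fine and gives up units whose private return 0.71 is below 1).
Deviating from 46 to 0 saves 46 dollars but forfeits the deviator's share of the drop in the security fund: 0.71 × 46 = 32.66.
So the deviation gain is 46 − 32.66 = 13.34, and the fine must be at least 13.34 dollars to wipe it out.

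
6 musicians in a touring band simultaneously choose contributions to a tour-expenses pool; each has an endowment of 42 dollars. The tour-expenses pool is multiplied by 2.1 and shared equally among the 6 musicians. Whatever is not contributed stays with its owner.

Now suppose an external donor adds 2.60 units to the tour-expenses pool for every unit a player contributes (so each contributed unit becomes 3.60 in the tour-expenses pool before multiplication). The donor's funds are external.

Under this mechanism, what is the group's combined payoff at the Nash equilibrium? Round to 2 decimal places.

Under the mechanism each unit contributed yields 2.1 × 3.60 / 6 = 1.2600 back to its contributor per unit of net cost, which exceeds 1, making full contribution the dominant choice for everyone.
At the Nash equilibrium everyone contributes 42. Group total payoff = 2.1 × 3.60 × 252 = 1905.12.

1905.12 dollars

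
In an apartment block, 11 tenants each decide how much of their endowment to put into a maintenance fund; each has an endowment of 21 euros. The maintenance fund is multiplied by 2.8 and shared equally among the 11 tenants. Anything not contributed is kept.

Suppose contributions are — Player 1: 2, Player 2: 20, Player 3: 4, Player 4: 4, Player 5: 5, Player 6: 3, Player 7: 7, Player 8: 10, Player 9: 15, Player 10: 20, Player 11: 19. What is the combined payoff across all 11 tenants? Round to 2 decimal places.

Total contributed: 2 + 20 + 4 + 4 + 5 + 3 + 7 + 10 + 15 + 20 + 19 = 109; total kept: 11 × 21 − 109 = 122.
The maintenance fund pays out 2.8 × 109 = 305.20 in aggregate.
Group total = 122 + 305.20 = 427.20.

427.20 euros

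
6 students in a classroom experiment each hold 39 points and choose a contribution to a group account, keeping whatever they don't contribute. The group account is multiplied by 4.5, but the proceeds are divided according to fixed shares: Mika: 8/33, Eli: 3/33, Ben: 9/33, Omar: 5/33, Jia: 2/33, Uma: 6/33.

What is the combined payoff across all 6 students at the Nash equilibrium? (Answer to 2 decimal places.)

507.00 points

A player with share s gets back 4.5·s per unit contributed, so full contribution is dominant for anyone with s > 1/4.5 = 0.2222 and zero contribution is dominant for anyone below.
Mika and Ben are above the threshold, contributing 39 each; the remaining 4 contribute 0. Total contributed: 78.
The group account pays out 4.5 × 78 = 351.00 in total (split across the unequal shares, but the aggregate is all that matters for the group sum).
The 4 free-riders keep 39 each, adding 156. Group total = 156 + 351.00 = 507.00.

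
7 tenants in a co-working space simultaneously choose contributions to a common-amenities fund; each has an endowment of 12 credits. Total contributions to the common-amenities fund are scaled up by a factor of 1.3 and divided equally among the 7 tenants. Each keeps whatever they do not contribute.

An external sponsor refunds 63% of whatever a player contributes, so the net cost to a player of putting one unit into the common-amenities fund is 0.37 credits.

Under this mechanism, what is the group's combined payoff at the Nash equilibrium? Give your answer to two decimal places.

84.00 credits

The effective private return is (1.3/7) / 0.37 = 0.5019, which is still under 1, so the mechanism doesn't change anyone's dominant strategy: zero contribution.
At the Nash equilibrium no one contributes; group total payoff = 7 × 12 = 84.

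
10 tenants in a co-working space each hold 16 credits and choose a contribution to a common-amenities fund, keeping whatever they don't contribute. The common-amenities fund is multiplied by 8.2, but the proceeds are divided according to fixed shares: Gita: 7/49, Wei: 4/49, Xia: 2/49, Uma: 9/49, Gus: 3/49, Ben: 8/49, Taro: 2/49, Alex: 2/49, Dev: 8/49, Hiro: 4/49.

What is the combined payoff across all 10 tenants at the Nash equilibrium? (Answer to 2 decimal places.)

620.80 credits

Each unit j contributes comes back to j as 8.2 × (j's share), so j prefers to contribute only if that share exceeds 1/8.2 = 0.1220; otherwise keeping the unit dominates.
The shares above 0.1220 belong to Gita, Uma, Ben and Dev, contributing 16 each; the remaining 6 contribute 0. Total contributed: 64.
The common-amenities fund pays out 8.2 × 64 = 524.80 in total (split across the unequal shares, but the aggregate is all that matters for the group sum).
The 6 free-riders keep 16 each, adding 96. Group total = 96 + 524.80 = 620.80.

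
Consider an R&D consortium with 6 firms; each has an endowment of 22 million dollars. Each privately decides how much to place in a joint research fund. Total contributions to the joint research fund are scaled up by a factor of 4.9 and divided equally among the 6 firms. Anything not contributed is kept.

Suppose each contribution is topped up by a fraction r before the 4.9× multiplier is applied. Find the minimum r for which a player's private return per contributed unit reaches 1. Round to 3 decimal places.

With matching at rate r, one contributed unit becomes (1 + r) in the joint research fund and returns 4.9 × (1 + r) / 6 to the contributor.
Setting this equal to 1: 1 + r = 6/4.9 = 1.2245.
So the minimum matching rate is r = 1.2245 − 1 = 0.224.

0.224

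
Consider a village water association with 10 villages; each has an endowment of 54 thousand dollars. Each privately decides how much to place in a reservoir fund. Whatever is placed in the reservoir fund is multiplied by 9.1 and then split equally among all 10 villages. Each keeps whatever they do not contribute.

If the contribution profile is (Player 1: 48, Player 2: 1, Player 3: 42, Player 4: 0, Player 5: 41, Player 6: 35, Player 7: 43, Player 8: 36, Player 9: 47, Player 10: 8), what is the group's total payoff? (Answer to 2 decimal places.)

2978.10 thousand dollars

Total contributed: 48 + 1 + 42 + 0 + 41 + 35 + 43 + 36 + 47 + 8 = 301; total kept: 10 × 54 − 301 = 239.
The reservoir fund pays out 9.1 × 301 = 2739.10 in aggregate.
Group total = 239 + 2739.10 = 2978.10.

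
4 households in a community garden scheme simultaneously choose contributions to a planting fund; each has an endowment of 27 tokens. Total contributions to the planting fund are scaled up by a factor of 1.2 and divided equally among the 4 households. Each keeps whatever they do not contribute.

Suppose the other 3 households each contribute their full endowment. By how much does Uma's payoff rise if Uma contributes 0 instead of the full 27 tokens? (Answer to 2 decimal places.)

18.90 tokens

Switching from a contribution of 27 to 0 lets Uma keep an extra 27 tokens, but lowers the planting fund by 27, which costs Uma their own share of that drop: 1.2/4 × 27 = 8.10.
Net gain = 27 − 8.10 = 18.90. The private return per contributed unit (0.3000) is below 1, so free-riding is indeed the best response regardless of what the others do.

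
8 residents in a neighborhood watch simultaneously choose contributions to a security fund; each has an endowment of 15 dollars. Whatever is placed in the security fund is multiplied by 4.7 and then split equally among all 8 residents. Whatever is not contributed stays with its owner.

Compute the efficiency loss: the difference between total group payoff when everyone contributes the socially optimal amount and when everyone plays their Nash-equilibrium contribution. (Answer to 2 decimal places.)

444.00 dollars

Each contributed unit returns 4.7/8 = 0.5875 to its contributor — below 1 — so contributing 0 is dominant for every player. At the Nash equilibrium everyone keeps their 15, and the group total is 8 × 15 = 120.
Each contributed unit returns 4.700 to the group as a whole (0.5875 to each of 8 players), which exceeds 1, so the social optimum is full contribution: group total = 4.700 × 120 = 564.00.
Efficiency loss = 564.00 − 120 = 444.00.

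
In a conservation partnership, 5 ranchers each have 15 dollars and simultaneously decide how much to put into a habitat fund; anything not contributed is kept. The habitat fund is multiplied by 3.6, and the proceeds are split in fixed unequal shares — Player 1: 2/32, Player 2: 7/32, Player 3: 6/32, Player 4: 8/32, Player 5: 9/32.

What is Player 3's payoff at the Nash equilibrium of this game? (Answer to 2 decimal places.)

Player j's private return per contributed unit is 3.6 × (j's share). Contributing is weakly dominant for j when that share is at least 1/3.6 = 0.2778, and contributing 0 is dominant otherwise.
Only Player 5 (9/32) clears that bar, contributing 15; the remaining 4 contribute 0. Total contributed: 15.
Player 3 keeps 15 and receives 3.6 × 15 × 6/32 = 10.13 from the habitat fund, for a payoff of 25.13.

25.13 dollars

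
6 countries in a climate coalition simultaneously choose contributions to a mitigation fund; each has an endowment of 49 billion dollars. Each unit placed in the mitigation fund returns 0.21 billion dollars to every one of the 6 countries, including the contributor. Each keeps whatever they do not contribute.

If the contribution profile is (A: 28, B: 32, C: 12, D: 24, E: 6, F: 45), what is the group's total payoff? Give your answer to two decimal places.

332.22 billion dollars

Total contributed: 28 + 32 + 12 + 24 + 6 + 45 = 147; total kept: 6 × 49 − 147 = 147.
The mitigation fund pays out 0.21 × 6 × 147 = 185.22 in aggregate.
Group total = 147 + 185.22 = 332.22.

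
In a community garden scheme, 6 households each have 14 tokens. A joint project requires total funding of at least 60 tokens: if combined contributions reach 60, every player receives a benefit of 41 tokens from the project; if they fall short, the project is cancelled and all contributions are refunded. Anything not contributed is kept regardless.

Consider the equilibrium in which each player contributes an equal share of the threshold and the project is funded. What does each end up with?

Equal share of the threshold: 60/6 = 10.
At this profile no one gains by cutting their contribution: any cut drops the total below 60, the project is cancelled, contributions are refunded, and the deviator ends with 14, which is less than 14 − 10 + 41 = 45. Contributing more than 10 just wastes the excess. So contributing exactly 10 is a best response.
Each player's payoff: 14 − 10 + 41 = 45.

45 tokens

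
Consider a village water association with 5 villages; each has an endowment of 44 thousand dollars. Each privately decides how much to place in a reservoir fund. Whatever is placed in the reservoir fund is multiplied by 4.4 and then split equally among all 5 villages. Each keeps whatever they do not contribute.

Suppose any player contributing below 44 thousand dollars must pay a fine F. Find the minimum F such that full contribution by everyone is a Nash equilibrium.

Given the others contribute fully, the best deviation is to contribute 0 (any partial contribution still incurs the fine and gives up units whose private return 0.8800 is below 1).
Deviating from 44 to 0 saves 44 thousand dollars but forfeits the deviator's share of the drop in the reservoir fund: 4.4/5 × 44 = 38.72.
So the deviation gain is 44 − 38.72 = 5.28, and the fine must be at least 5.28 thousand dollars to wipe it out.

5.28 thousand dollars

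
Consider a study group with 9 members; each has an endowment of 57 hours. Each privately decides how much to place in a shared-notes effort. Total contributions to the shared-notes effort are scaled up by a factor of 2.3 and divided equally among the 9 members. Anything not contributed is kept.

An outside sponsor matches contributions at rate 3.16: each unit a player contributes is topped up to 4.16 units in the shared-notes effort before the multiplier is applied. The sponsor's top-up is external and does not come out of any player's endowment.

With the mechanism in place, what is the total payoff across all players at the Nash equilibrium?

4908.38 hours

With the mechanism, a contributed unit returns 2.3 × 4.16 / 9 = 1.0631 per unit of net cost to the contributor — now above 1 — so contributing fully is weakly dominant for every player.
At the Nash equilibrium everyone contributes 57. Group total payoff = 2.3 × 4.16 × 513 = 4908.38.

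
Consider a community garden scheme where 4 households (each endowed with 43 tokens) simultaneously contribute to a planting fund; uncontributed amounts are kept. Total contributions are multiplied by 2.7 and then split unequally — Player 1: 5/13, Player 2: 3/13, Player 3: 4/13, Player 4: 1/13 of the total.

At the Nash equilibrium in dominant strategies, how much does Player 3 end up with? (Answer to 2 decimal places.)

For player j, contributing a unit is worthwhile iff 2.7 × (j's share) ≥ 1, i.e. iff j's share is at least 0.3704.
Only Player 1 (5/13) clears that bar, contributing 43; the remaining 3 contribute 0. Total contributed: 43.
Player 3 keeps 43 and receives 2.7 × 43 × 4/13 = 35.72 from the planting fund, for a payoff of 78.72.

78.72 tokens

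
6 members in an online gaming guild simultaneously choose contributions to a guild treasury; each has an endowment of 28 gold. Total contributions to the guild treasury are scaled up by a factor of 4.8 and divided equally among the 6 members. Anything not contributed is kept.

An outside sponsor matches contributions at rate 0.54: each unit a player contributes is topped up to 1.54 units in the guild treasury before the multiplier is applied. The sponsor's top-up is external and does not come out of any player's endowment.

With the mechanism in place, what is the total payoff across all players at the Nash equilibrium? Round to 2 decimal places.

The effective private return per unit is now 4.8 × 1.54 / 6 = 1.2320 > 1, so every player's dominant strategy flips to full contribution.
So the Nash equilibrium is full contribution by all 6; the group earns 4.8 × 1.54 × 168 = 1241.86.

1241.86 gold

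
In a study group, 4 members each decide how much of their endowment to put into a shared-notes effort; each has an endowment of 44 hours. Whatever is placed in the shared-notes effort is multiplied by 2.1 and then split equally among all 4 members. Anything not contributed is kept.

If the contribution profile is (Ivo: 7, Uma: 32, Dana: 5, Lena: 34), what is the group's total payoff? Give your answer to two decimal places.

261.80 hours

Total contributed: 7 + 32 + 5 + 34 = 78; total kept: 4 × 44 − 78 = 98.
The shared-notes effort pays out 2.1 × 78 = 163.80 in aggregate.
Group total = 98 + 163.80 = 261.80.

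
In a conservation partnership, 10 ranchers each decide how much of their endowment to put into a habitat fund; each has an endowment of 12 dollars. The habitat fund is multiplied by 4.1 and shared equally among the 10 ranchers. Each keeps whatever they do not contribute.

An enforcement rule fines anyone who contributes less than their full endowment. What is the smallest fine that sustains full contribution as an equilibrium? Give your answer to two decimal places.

7.08 dollars

Given the others contribute fully, the best deviation is to contribute 0 (any partial contribution still incurs the fine and gives up units whose private return 0.4100 is below 1).
Deviating from 12 to 0 saves 12 dollars but forfeits the deviator's share of the drop in the habitat fund: 4.1/10 × 12 = 4.92.
So the deviation gain is 12 − 4.92 = 7.08, and the fine must be at least 7.08 dollars to wipe it out.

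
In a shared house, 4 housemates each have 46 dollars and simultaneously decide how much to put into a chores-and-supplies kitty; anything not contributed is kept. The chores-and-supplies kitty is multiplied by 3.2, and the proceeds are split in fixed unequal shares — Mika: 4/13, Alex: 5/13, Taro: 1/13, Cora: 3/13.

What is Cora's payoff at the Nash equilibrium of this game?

Each unit j contributes comes back to j as 3.2 × (j's share), so j prefers to contribute only if that share exceeds 1/3.2 = 0.3125; otherwise keeping the unit dominates.
The only share above 0.3125 is Alex's 5/13, contributing 46; the remaining 3 contribute 0. Total contributed: 46.
Cora keeps 46 and receives 3.2 × 46 × 3/13 = 33.97 from the chores-and-supplies kitty, for a payoff of 79.97.

79.97 dollars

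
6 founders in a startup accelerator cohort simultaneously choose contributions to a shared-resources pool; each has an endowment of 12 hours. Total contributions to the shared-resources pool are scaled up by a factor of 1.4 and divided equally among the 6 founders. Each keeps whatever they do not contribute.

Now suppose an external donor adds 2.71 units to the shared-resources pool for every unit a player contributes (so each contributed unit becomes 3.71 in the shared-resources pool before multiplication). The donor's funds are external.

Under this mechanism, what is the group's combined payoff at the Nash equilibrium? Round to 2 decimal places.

72.00 hours

The effective private return is 1.4 × 3.71 / 6 = 0.8657, which is still under 1, so the mechanism doesn't change anyone's dominant strategy: zero contribution.
At the Nash equilibrium no one contributes; group total payoff = 6 × 12 = 72.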